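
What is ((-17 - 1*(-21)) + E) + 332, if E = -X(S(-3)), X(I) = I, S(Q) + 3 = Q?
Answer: 342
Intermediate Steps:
S(Q) = -3 + Q
E = 6 (E = -(-3 - 3) = -1*(-6) = 6)
((-17 - 1*(-21)) + E) + 332 = ((-17 - 1*(-21)) + 6) + 332 = ((-17 + 21) + 6) + 332 = (4 + 6) + 332 = 10 + 332 = 342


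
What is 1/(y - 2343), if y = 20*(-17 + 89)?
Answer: -1/903 ≈ -0.0011074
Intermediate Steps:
y = 1440 (y = 20*72 = 1440)
1/(y - 2343) = 1/(1440 - 2343) = 1/(-903) = -1/903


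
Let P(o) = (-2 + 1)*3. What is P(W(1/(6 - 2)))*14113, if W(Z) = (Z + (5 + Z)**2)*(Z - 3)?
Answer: -42339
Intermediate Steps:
W(Z) = (-3 + Z)*(Z + (5 + Z)**2) (W(Z) = (Z + (5 + Z)**2)*(-3 + Z) = (-3 + Z)*(Z + (5 + Z)**2))
P(o) = -3 (P(o) = -1*3 = -3)
P(W(1/(6 - 2)))*14113 = -3*14113 = -42339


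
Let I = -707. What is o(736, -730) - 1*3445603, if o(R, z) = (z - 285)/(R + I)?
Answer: -3445638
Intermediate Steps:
o(R, z) = (-285 + z)/(-707 + R) (o(R, z) = (z - 285)/(R - 707) = (-285 + z)/(-707 + R))
o(736, -730) - 1*3445603 = (-285 - 730)/(-707 + 736) - 1*3445603 = -1015/29 - 3445603 = (1/29)*(-1015) - 3445603 = -35 - 3445603 = -3445638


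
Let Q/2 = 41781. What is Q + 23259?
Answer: 106821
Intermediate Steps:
Q = 83562 (Q = 2*41781 = 83562)
Q + 23259 = 83562 + 23259 = 106821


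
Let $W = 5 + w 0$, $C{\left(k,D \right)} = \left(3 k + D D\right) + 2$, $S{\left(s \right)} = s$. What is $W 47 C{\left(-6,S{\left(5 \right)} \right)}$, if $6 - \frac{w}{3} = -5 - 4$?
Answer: $2115$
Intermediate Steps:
$C{\left(k,D \right)} = 2 + D^{2} + 3 k$ ($C{\left(k,D \right)} = \left(3 k + D^{2}\right) + 2 = \left(D^{2} + 3 k\right) + 2 = 2 + D^{2} + 3 k$)
$w = 45$ ($w = 18 - 3 \left(-5 - 4\right) = 18 - -27 = 18 + 27 = 45$)
$W = 5$ ($W = 5 + 45 \cdot 0 = 5 + 0 = 5$)
$W 47 C{\left(-6,S{\left(5 \right)} \right)} = 5 \cdot 47 \left(2 + 5^{2} + 3 \left(-6\right)\right) = 235 \left(2 + 25 - 18\right) = 235 \cdot 9 = 2115$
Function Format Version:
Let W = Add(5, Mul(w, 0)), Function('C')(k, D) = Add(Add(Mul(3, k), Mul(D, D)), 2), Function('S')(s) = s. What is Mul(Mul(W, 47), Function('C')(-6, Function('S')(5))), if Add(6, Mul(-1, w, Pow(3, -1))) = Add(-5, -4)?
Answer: 2115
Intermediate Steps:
Function('C')(k, D) = Add(2, Pow(D, 2), Mul(3, k)) (Function('C')(k, D) = Add(Add(Mul(3, k), Pow(D, 2)), 2) = Add(Add(Pow(D, 2), Mul(3, k)), 2) = Add(2, Pow(D, 2), Mul(3, k)))
w = 45 (w = Add(18, Mul(-3, Add(-5, -4))) = Add(18, Mul(-3, -9)) = Add(18, 27) = 45)
W = 5 (W = Add(5, Mul(45, 0)) = Add(5, 0) = 5)
Mul(Mul(W, 47), Function('C')(-6, Function('S')(5))) = Mul(Mul(5, 47), Add(2, Pow(5, 2), Mul(3, -6))) = Mul(235, Add(2, 25, -18)) = Mul(235, 9) = 2115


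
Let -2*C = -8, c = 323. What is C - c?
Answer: -319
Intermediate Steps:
C = 4 (C = -½*(-8) = 4)
C - c = 4 - 1*323 = 4 - 323 = -319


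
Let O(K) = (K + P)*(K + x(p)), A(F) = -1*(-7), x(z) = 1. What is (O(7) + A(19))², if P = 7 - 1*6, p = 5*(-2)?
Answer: 5041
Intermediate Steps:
p = -10
P = 1 (P = 7 - 6 = 1)
A(F) = 7
O(K) = (1 + K)² (O(K) = (K + 1)*(K + 1) = (1 + K)*(1 + K) = (1 + K)²)
(O(7) + A(19))² = ((1 + 7² + 2*7) + 7)² = ((1 + 49 + 14) + 7)² = (64 + 7)² = 71² = 5041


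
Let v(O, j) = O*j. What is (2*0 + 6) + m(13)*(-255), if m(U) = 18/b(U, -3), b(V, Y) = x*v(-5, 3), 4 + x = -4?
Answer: -129/4 ≈ -32.250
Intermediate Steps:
x = -8 (x = -4 - 4 = -8)
b(V, Y) = 120 (b(V, Y) = -(-40)*3 = -8*(-15) = 120)
m(U) = 3/20 (m(U) = 18/120 = 18*(1/120) = 3/20)
(2*0 + 6) + m(13)*(-255) = (2*0 + 6) + (3/20)*(-255) = (0 + 6) - 153/4 = 6 - 153/4 = -129/4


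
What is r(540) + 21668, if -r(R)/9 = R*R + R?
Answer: -2607592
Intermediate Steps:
r(R) = -9*R - 9*R² (r(R) = -9*(R*R + R) = -9*(R² + R) = -9*(R + R²) = -9*R - 9*R²)
r(540) + 21668 = -9*540*(1 + 540) + 21668 = -9*540*541 + 21668 = -2629260 + 21668 = -2607592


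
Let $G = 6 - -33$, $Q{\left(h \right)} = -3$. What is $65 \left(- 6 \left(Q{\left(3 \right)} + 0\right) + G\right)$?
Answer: $3705$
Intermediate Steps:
$G = 39$ ($G = 6 + 33 = 39$)
$65 \left(- 6 \left(Q{\left(3 \right)} + 0\right) + G\right) = 65 \left(- 6 \left(-3 + 0\right) + 39\right) = 65 \left(\left(-6\right) \left(-3\right) + 39\right) = 65 \left(18 + 39\right) = 65 \cdot 57 = 3705$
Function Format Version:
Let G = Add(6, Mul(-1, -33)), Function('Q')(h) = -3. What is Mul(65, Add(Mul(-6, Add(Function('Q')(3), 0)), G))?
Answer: 3705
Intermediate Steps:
G = 39 (G = Add(6, 33) = 39)
Mul(65, Add(Mul(-6, Add(Function('Q')(3), 0)), G)) = Mul(65, Add(Mul(-6, Add(-3, 0)), 39)) = Mul(65, Add(Mul(-6, -3), 39)) = Mul(65, Add(18, 39)) = Mul(65, 57) = 3705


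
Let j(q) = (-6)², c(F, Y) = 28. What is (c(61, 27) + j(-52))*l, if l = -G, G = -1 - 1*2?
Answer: 192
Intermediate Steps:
j(q) = 36
G = -3 (G = -1 - 2 = -3)
l = 3 (l = -1*(-3) = 3)
(c(61, 27) + j(-52))*l = (28 + 36)*3 = 64*3 = 192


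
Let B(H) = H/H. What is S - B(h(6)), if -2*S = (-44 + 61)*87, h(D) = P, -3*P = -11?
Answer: -1481/2 ≈ -740.50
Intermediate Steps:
P = 11/3 (P = -⅓*(-11) = 11/3 ≈ 3.6667)
h(D) = 11/3
B(H) = 1
S = -1479/2 (S = -(-44 + 61)*87/2 = -17*87/2 = -½*1479 = -1479/2 ≈ -739.50)
S - B(h(6)) = -1479/2 - 1*1 = -1479/2 - 1 = -1481/2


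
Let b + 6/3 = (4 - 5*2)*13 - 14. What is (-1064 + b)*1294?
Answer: -1498452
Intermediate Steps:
b = -94 (b = -2 + ((4 - 5*2)*13 - 14) = -2 + ((4 - 10)*13 - 14) = -2 + (-6*13 - 14) = -2 + (-78 - 14) = -2 - 92 = -94)
(-1064 + b)*1294 = (-1064 - 94)*1294 = -1158*1294 = -1498452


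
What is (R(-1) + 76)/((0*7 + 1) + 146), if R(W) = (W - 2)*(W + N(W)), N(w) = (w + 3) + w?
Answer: 76/147 ≈ 0.51701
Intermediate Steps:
N(w) = 3 + 2*w (N(w) = (3 + w) + w = 3 + 2*w)
R(W) = (-2 + W)*(3 + 3*W) (R(W) = (W - 2)*(W + (3 + 2*W)) = (-2 + W)*(3 + 3*W))
(R(-1) + 76)/((0*7 + 1) + 146) = ((-6 - 3*(-1) + 3*(-1)²) + 76)/((0*7 + 1) + 146) = ((-6 + 3 + 3*1) + 76)/((0 + 1) + 146) = ((-6 + 3 + 3) + 76)/(1 + 146) = (0 + 76)/147 = (1/147)*76 = 76/147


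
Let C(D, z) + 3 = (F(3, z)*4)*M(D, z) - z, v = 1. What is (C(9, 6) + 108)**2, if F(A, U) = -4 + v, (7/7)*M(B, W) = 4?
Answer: 2601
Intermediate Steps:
M(B, W) = 4
F(A, U) = -3 (F(A, U) = -4 + 1 = -3)
C(D, z) = -51 - z (C(D, z) = -3 + (-3*4*4 - z) = -3 + (-12*4 - z) = -3 + (-48 - z) = -51 - z)
(C(9, 6) + 108)**2 = ((-51 - 1*6) + 108)**2 = ((-51 - 6) + 108)**2 = (-57 + 108)**2 = 51**2 = 2601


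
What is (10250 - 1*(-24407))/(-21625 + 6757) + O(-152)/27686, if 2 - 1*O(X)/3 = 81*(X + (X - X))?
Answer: -29304289/29402532 ≈ -0.99666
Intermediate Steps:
O(X) = 6 - 243*X (O(X) = 6 - 243*(X + (X - X)) = 6 - 243*(X + 0) = 6 - 243*X)
(10250 - 1*(-24407))/(-21625 + 6757) + O(-152)/27686 = (10250 - 1*(-24407))/(-21625 + 6757) + (6 - 243*(-152))/27686 = (10250 + 24407)/(-14868) + (6 + 36936)*(1/27686) = 34657*(-1/14868) + 36942*(1/27686) = -4951/2124 + 18471/13843 = -29304289/29402532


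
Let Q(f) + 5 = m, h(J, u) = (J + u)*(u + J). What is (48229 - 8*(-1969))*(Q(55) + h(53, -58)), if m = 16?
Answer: 2303316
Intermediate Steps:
h(J, u) = (J + u)² (h(J, u) = (J + u)*(J + u) = (J + u)²)
Q(f) = 11 (Q(f) = -5 + 16 = 11)
(48229 - 8*(-1969))*(Q(55) + h(53, -58)) = (48229 - 8*(-1969))*(11 + (53 - 58)²) = (48229 + 15752)*(11 + (-5)²) = 63981*(11 + 25) = 63981*36 = 2303316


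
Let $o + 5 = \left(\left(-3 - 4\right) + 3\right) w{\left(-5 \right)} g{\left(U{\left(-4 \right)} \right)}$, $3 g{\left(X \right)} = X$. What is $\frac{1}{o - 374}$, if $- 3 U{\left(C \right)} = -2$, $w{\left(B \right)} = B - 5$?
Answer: $- \frac{9}{3331} \approx -0.0027019$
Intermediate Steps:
$w{\left(B \right)} = -5 + B$ ($w{\left(B \right)} = B - 5 = -5 + B$)
$U{\left(C \right)} = \frac{2}{3}$ ($U{\left(C \right)} = \left(- \frac{1}{3}\right) \left(-2\right) = \frac{2}{3}$)
$g{\left(X \right)} = \frac{X}{3}$
$o = \frac{35}{9}$ ($o = -5 + \left(\left(-3 - 4\right) + 3\right) \left(-5 - 5\right) \frac{1}{3} \cdot \frac{2}{3} = -5 + \left(-7 + 3\right) \left(-10\right) \frac{2}{9} = -5 + \left(-4\right) \left(-10\right) \frac{2}{9} = -5 + 40 \cdot \frac{2}{9} = -5 + \frac{80}{9} = \frac{35}{9} \approx 3.8889$)
$\frac{1}{o - 374} = \frac{1}{\frac{35}{9} - 374} = \frac{1}{- \frac{3331}{9}} = - \frac{9}{3331}$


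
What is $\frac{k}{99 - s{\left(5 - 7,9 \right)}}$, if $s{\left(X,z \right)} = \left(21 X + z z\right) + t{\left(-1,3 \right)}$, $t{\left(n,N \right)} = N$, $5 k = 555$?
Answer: $\frac{37}{19} \approx 1.9474$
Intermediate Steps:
$k = 111$ ($k = \frac{1}{5} \cdot 555 = 111$)
$s{\left(X,z \right)} = 3 + z^{2} + 21 X$ ($s{\left(X,z \right)} = \left(21 X + z z\right) + 3 = \left(21 X + z^{2}\right) + 3 = \left(z^{2} + 21 X\right) + 3 = 3 + z^{2} + 21 X$)
$\frac{k}{99 - s{\left(5 - 7,9 \right)}} = \frac{111}{99 - \left(3 + 9^{2} + 21 \left(5 - 7\right)\right)} = \frac{111}{99 - \left(3 + 81 + 21 \left(5 - 7\right)\right)} = \frac{111}{99 - \left(3 + 81 + 21 \left(-2\right)\right)} = \frac{111}{99 - \left(3 + 81 - 42\right)} = \frac{111}{99 - 42} = \frac{111}{57} = 111 \cdot \frac{1}{57} = \frac{37}{19}$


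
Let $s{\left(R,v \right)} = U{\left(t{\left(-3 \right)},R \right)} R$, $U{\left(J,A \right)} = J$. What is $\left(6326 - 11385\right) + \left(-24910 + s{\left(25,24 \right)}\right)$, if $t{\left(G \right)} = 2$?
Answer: $-29919$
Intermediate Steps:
$s{\left(R,v \right)} = 2 R$
$\left(6326 - 11385\right) + \left(-24910 + s{\left(25,24 \right)}\right) = \left(6326 - 11385\right) + \left(-24910 + 2 \cdot 25\right) = -5059 + \left(-24910 + 50\right) = -5059 - 24860 = -29919$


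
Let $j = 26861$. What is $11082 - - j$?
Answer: $37943$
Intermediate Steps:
$11082 - - j = 11082 - \left(-1\right) 26861 = 11082 - -26861 = 11082 + 26861 = 37943$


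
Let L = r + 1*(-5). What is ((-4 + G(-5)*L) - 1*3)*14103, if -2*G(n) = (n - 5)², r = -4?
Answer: 6247629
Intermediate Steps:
G(n) = -(-5 + n)²/2 (G(n) = -(n - 5)²/2 = -(-5 + n)²/2)
L = -9 (L = -4 + 1*(-5) = -4 - 5 = -9)
((-4 + G(-5)*L) - 1*3)*14103 = ((-4 - (-5 - 5)²/2*(-9)) - 1*3)*14103 = ((-4 - ½*(-10)²*(-9)) - 3)*14103 = ((-4 - ½*100*(-9)) - 3)*14103 = ((-4 - 50*(-9)) - 3)*14103 = ((-4 + 450) - 3)*14103 = (446 - 3)*14103 = 443*14103 = 6247629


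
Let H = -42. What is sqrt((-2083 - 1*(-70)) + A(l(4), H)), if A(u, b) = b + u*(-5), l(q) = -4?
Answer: I*sqrt(2035) ≈ 45.111*I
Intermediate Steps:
A(u, b) = b - 5*u
sqrt((-2083 - 1*(-70)) + A(l(4), H)) = sqrt((-2083 - 1*(-70)) + (-42 - 5*(-4))) = sqrt((-2083 + 70) + (-42 + 20)) = sqrt(-2013 - 22) = sqrt(-2035) = I*sqrt(2035)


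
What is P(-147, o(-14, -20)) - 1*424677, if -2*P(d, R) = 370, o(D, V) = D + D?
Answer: -424862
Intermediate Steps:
o(D, V) = 2*D
P(d, R) = -185 (P(d, R) = -½*370 = -185)
P(-147, o(-14, -20)) - 1*424677 = -185 - 1*424677 = -185 - 424677 = -424862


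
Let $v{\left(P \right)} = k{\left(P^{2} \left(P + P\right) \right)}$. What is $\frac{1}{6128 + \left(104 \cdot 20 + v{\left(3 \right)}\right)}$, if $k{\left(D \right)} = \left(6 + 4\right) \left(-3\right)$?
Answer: $\frac{1}{8178} \approx 0.00012228$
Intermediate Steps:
$k{\left(D \right)} = -30$ ($k{\left(D \right)} = 10 \left(-3\right) = -30$)
$v{\left(P \right)} = -30$
$\frac{1}{6128 + \left(104 \cdot 20 + v{\left(3 \right)}\right)} = \frac{1}{6128 + \left(104 \cdot 20 - 30\right)} = \frac{1}{6128 + \left(2080 - 30\right)} = \frac{1}{6128 + 2050} = \frac{1}{8178}$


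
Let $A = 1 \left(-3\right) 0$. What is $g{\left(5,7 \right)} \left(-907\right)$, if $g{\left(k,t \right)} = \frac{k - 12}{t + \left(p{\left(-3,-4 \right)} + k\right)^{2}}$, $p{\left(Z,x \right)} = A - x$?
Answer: $\frac{6349}{88} \approx 72.148$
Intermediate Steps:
$A = 0$ ($A = \left(-3\right) 0 = 0$)
$p{\left(Z,x \right)} = - x$ ($p{\left(Z,x \right)} = 0 - x = - x$)
$g{\left(k,t \right)} = \frac{-12 + k}{t + \left(4 + k\right)^{2}}$ ($g{\left(k,t \right)} = \frac{k - 12}{t + \left(\left(-1\right) \left(-4\right) + k\right)^{2}} = \frac{-12 + k}{t + \left(4 + k\right)^{2}}$)
$g{\left(5,7 \right)} \left(-907\right) = \frac{-12 + 5}{7 + \left(4 + 5\right)^{2}} \left(-907\right) = \frac{1}{7 + 9^{2}} \left(-7\right) \left(-907\right) = \frac{1}{7 + 81} \left(-7\right) \left(-907\right) = \frac{1}{88} \left(-7\right) \left(-907\right) = \left(- \frac{7}{88}\right) \left(-907\right) = \frac{6349}{88}$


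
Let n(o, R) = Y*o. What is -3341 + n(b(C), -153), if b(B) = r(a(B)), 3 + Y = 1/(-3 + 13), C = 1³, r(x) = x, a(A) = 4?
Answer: -16763/5 ≈ -3352.6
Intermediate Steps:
C = 1
Y = -29/10 (Y = -3 + 1/(-3 + 13) = -3 + 1/10 = -3 + ⅒ = -29/10 ≈ -2.9000)
b(B) = 4
n(o, R) = -29*o/10
-3341 + n(b(C), -153) = -3341 - 29/10*4 = -3341 - 58/5 = -16763/5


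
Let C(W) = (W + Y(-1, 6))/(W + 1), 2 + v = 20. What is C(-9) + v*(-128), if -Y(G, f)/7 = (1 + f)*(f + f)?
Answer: -17835/8 ≈ -2229.4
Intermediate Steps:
v = 18 (v = -2 + 20 = 18)
Y(G, f) = -14*f*(1 + f) (Y(G, f) = -7*(1 + f)*(f + f) = -7*(1 + f)*2*f = -14*f*(1 + f))
C(W) = (-588 + W)/(1 + W) (C(W) = (W - 14*6*(1 + 6))/(W + 1) = (W - 14*6*7)/(1 + W) = (W - 588)/(1 + W) = (-588 + W)/(1 + W))
C(-9) + v*(-128) = (-588 - 9)/(1 - 9) + 18*(-128) = -597/(-8) - 2304 = -⅛*(-597) - 2304 = 597/8 - 2304 = -17835/8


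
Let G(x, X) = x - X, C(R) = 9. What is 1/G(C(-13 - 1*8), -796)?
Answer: 1/805 ≈ 0.0012422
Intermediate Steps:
1/G(C(-13 - 1*8), -796) = 1/(9 - 1*(-796)) = 1/(9 + 796) = 1/805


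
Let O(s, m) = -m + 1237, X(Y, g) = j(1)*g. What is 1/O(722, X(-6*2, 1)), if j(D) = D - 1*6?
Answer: 1/1242 ≈ 0.00080515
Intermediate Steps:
j(D) = -6 + D (j(D) = D - 6 = -6 + D)
X(Y, g) = -5*g (X(Y, g) = (-6 + 1)*g = -5*g)
O(s, m) = 1237 - m
1/O(722, X(-6*2, 1)) = 1/(1237 - (-5)) = 1/(1237 - 1*(-5)) = 1/(1237 + 5) = 1/1242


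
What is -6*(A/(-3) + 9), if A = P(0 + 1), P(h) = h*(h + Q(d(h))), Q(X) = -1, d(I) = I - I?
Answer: -54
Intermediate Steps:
d(I) = 0
P(h) = h*(-1 + h) (P(h) = h*(h - 1) = h*(-1 + h))
A = 0 (A = (0 + 1)*(-1 + (0 + 1)) = 1*(-1 + 1) = 1*0 = 0)
-6*(A/(-3) + 9) = -6*(0/(-3) + 9) = -6*(0*(-⅓) + 9) = -6*(0 + 9) = -6*9 = -54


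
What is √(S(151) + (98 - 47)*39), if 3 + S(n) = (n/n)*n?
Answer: √2137 ≈ 46.228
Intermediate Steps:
S(n) = -3 + n (S(n) = -3 + (n/n)*n = -3 + 1*n = -3 + n)
√(S(151) + (98 - 47)*39) = √((-3 + 151) + (98 - 47)*39) = √(148 + 51*39) = √(148 + 1989) = √2137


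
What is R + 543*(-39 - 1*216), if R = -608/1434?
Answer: -99279709/717 ≈ -1.3847e+5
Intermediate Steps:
R = -304/717 (R = -608*1/1434 = -304/717 ≈ -0.42399)
R + 543*(-39 - 1*216) = -304/717 + 543*(-39 - 1*216) = -304/717 + 543*(-39 - 216) = -304/717 + 543*(-255) = -304/717 - 138465 = -99279709/717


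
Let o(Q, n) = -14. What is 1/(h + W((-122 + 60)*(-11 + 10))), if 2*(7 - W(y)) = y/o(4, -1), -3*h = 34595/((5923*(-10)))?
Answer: 124383/1170317 ≈ 0.10628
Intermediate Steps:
h = 6919/35538 (h = -34595/(3*(5923*(-10))) = -34595/(3*(-59230)) = -34595*(-1)/(3*59230) = -⅓*(-6919/11846) = 6919/35538 ≈ 0.19469)
W(y) = 7 + y/28 (W(y) = 7 - y/(2*(-14)) = 7 - y*(-1)/(2*14) = 7 - (-1)*y/28 = 7 + y/28)
1/(h + W((-122 + 60)*(-11 + 10))) = 1/(6919/35538 + (7 + ((-122 + 60)*(-11 + 10))/28)) = 1/(6919/35538 + (7 + (-62*(-1))/28)) = 1/(6919/35538 + (7 + (1/28)*62)) = 1/(6919/35538 + (7 + 31/14)) = 1/(6919/35538 + 129/14) = 1/(1170317/124383) = 124383/1170317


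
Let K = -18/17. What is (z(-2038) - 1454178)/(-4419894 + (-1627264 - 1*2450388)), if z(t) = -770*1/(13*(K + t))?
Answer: 46807080529/273519010648 ≈ 0.17113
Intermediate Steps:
K = -18/17 (K = -18*1/17 = -18/17 ≈ -1.0588)
z(t) = -770/(-234/17 + 13*t) (z(t) = -770*1/(13*(-18/17 + t)) = -770/(-234/17 + 13*t))
(z(-2038) - 1454178)/(-4419894 + (-1627264 - 1*2450388)) = (-13090/(-234 + 221*(-2038)) - 1454178)/(-4419894 + (-1627264 - 1*2450388)) = (-13090/(-234 - 450398) - 1454178)/(-4419894 + (-1627264 - 2450388)) = (-13090/(-450632) - 1454178)/(-4419894 - 4077652) = (-13090*(-1/450632) - 1454178)/(-8497546) = (935/32188 - 1454178)*(-1/8497546) = -46807080529/32188*(-1/8497546) = 46807080529/273519010648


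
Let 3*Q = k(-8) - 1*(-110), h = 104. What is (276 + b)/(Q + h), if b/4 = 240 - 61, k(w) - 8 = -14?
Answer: 93/13 ≈ 7.1538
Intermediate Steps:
k(w) = -6 (k(w) = 8 - 14 = -6)
b = 716 (b = 4*(240 - 61) = 4*179 = 716)
Q = 104/3 (Q = (-6 - 1*(-110))/3 = (-6 + 110)/3 = (1/3)*104 = 104/3 ≈ 34.667)
(276 + b)/(Q + h) = (276 + 716)/(104/3 + 104) = 992/(416/3) = 992*(3/416) = 93/13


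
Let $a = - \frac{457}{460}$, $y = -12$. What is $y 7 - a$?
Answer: $- \frac{38183}{460} \approx -83.006$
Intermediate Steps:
$a = - \frac{457}{460}$ ($a = \left(-457\right) \frac{1}{460} = - \frac{457}{460} \approx -0.99348$)
$y 7 - a = \left(-12\right) 7 - - \frac{457}{460} = -84 + \frac{457}{460} = - \frac{38183}{460}$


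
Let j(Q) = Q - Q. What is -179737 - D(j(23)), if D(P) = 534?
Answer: -180271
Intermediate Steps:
j(Q) = 0
-179737 - D(j(23)) = -179737 - 1*534 = -179737 - 534 = -180271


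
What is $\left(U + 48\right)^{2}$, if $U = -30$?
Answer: $324$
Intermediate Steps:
$\left(U + 48\right)^{2} = \left(-30 + 48\right)^{2} = 18^{2} = 324$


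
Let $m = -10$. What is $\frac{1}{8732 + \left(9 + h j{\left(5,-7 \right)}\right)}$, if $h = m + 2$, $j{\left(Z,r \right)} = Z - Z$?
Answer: $\frac{1}{8741} \approx 0.0001144$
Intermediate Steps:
$j{\left(Z,r \right)} = 0$
$h = -8$ ($h = -10 + 2 = -8$)
$\frac{1}{8732 + \left(9 + h j{\left(5,-7 \right)}\right)} = \frac{1}{8732 + \left(9 - 0\right)} = \frac{1}{8732 + \left(9 + 0\right)} = \frac{1}{8732 + 9} = \frac{1}{8741}$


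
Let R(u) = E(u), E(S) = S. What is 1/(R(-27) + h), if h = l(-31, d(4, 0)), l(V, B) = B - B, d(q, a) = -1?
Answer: -1/27 ≈ -0.037037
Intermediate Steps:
l(V, B) = 0
h = 0
R(u) = u
1/(R(-27) + h) = 1/(-27 + 0) = 1/(-27) = -1/27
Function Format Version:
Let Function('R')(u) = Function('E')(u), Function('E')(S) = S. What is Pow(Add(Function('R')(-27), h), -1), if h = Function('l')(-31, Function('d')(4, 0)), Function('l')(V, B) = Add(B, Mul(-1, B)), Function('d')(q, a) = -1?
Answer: Rational(-1, 27) ≈ -0.037037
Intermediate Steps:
Function('l')(V, B) = 0
h = 0
Function('R')(u) = u
Pow(Add(Function('R')(-27), h), -1) = Pow(Add(-27, 0), -1) = Pow(-27, -1) = Rational(-1, 27)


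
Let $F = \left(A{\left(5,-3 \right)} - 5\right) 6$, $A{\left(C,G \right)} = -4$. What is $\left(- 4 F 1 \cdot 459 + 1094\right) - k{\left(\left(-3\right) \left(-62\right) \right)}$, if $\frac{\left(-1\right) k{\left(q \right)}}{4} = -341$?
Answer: $98874$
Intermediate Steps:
$k{\left(q \right)} = 1364$ ($k{\left(q \right)} = \left(-4\right) \left(-341\right) = 1364$)
$F = -54$ ($F = \left(-4 - 5\right) 6 = \left(-9\right) 6 = -54$)
$\left(- 4 F 1 \cdot 459 + 1094\right) - k{\left(\left(-3\right) \left(-62\right) \right)} = \left(\left(-4\right) \left(-54\right) 1 \cdot 459 + 1094\right) - 1364 = \left(216 \cdot 1 \cdot 459 + 1094\right) - 1364 = \left(216 \cdot 459 + 1094\right) - 1364 = \left(99144 + 1094\right) - 1364 = 100238 - 1364 = 98874$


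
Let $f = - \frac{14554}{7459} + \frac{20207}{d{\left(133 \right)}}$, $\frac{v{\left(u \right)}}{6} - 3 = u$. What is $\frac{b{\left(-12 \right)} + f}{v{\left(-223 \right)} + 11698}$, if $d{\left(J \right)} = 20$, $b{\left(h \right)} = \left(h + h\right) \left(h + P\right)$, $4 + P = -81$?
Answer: $\frac{497723973}{1548190040} \approx 0.32149$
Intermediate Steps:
$P = -85$ ($P = -4 - 81 = -85$)
$b{\left(h \right)} = 2 h \left(-85 + h\right)$ ($b{\left(h \right)} = \left(h + h\right) \left(h - 85\right) = 2 h \left(-85 + h\right)$)
$v{\left(u \right)} = 18 + 6 u$
$f = \frac{150432933}{149180}$ ($f = - \frac{14554}{7459} + \frac{20207}{20} = \frac{150432933}{149180} \approx 1008.4$)
$\frac{b{\left(-12 \right)} + f}{v{\left(-223 \right)} + 11698} = \frac{2 \left(-12\right) \left(-85 - 12\right) + \frac{150432933}{149180}}{\left(18 + 6 \left(-223\right)\right) + 11698} = \frac{2 \left(-12\right) \left(-97\right) + \frac{150432933}{149180}}{\left(18 - 1338\right) + 11698} = \frac{2328 + \frac{150432933}{149180}}{-1320 + 11698} = \frac{497723973}{149180 \cdot 10378} = \frac{497723973}{149180} \cdot \frac{1}{10378} = \frac{497723973}{1548190040}$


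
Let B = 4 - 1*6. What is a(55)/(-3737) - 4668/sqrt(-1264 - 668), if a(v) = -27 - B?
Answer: 25/3737 + 778*I*sqrt(483)/161 ≈ 0.0066899 + 106.2*I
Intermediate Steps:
B = -2 (B = 4 - 6 = -2)
a(v) = -25 (a(v) = -27 - 1*(-2) = -27 + 2 = -25)
a(55)/(-3737) - 4668/sqrt(-1264 - 668) = -25/(-3737) - 4668/sqrt(-1264 - 668) = -25*(-1/3737) - 4668*(-I*sqrt(483)/966) = 25/3737 - 4668*(-I*sqrt(483)/966) = 25/3737 - (-778)*I*sqrt(483)/161 = 25/3737 + 778*I*sqrt(483)/161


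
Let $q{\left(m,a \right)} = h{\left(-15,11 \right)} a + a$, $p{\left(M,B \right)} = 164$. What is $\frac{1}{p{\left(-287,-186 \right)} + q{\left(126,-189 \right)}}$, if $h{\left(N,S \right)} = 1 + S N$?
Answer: $\frac{1}{30971} \approx 3.2288 \cdot 10^{-5}$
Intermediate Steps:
$h{\left(N,S \right)} = 1 + N S$
$q{\left(m,a \right)} = - 163 a$ ($q{\left(m,a \right)} = \left(1 - 165\right) a + a = - 164 a + a = - 163 a$)
$\frac{1}{p{\left(-287,-186 \right)} + q{\left(126,-189 \right)}} = \frac{1}{164 - -30807} = \frac{1}{164 + 30807} = \frac{1}{30971}$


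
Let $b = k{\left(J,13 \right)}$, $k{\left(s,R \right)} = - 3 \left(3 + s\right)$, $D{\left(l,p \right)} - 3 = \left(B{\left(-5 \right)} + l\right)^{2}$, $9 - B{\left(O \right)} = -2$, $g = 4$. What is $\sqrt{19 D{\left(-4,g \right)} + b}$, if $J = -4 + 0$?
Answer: $\sqrt{991} \approx 31.48$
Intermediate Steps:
$J = -4$
$B{\left(O \right)} = 11$ ($B{\left(O \right)} = 9 - -2 = 9 + 2 = 11$)
$D{\left(l,p \right)} = 3 + \left(11 + l\right)^{2}$
$k{\left(s,R \right)} = -9 - 3 s$
$b = 3$ ($b = -9 - -12 = -9 + 12 = 3$)
$\sqrt{19 D{\left(-4,g \right)} + b} = \sqrt{19 \left(3 + \left(11 - 4\right)^{2}\right) + 3} = \sqrt{19 \left(3 + 7^{2}\right) + 3} = \sqrt{19 \left(3 + 49\right) + 3} = \sqrt{19 \cdot 52 + 3} = \sqrt{988 + 3} = \sqrt{991}$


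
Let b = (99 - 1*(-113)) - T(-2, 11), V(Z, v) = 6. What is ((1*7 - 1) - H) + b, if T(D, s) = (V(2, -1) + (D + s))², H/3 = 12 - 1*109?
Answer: 284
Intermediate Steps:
H = -291 (H = 3*(12 - 1*109) = 3*(12 - 109) = 3*(-97) = -291)
T(D, s) = (6 + D + s)² (T(D, s) = (6 + (D + s))² = (6 + D + s)²)
b = -13 (b = (99 - 1*(-113)) - (6 - 2 + 11)² = (99 + 113) - 1*15² = 212 - 1*225 = 212 - 225 = -13)
((1*7 - 1) - H) + b = ((1*7 - 1) - 1*(-291)) - 13 = ((7 - 1) + 291) - 13 = (6 + 291) - 13 = 297 - 13 = 284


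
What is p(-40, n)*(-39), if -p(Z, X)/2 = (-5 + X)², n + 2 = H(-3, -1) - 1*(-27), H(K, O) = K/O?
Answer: 41262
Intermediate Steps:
n = 28 (n = -2 + (-3/(-1) - 1*(-27)) = -2 + (-3*(-1) + 27) = -2 + (3 + 27) = -2 + 30 = 28)
p(Z, X) = -2*(-5 + X)²
p(-40, n)*(-39) = -2*(-5 + 28)²*(-39) = -2*23²*(-39) = -2*529*(-39) = -1058*(-39) = 41262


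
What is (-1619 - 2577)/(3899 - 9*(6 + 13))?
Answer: -1049/932 ≈ -1.1255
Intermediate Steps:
(-1619 - 2577)/(3899 - 9*(6 + 13)) = -4196/(3899 - 9*19) = -4196/(3899 - 171) = -4196/3728 = -4196*1/3728 = -1049/932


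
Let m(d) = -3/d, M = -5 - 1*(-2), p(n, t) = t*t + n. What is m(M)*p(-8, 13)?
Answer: 161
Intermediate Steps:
p(n, t) = n + t² (p(n, t) = t² + n = n + t²)
M = -3 (M = -5 + 2 = -3)
m(M)*p(-8, 13) = (-3/(-3))*(-8 + 13²) = (-3*(-⅓))*(-8 + 169) = 1*161 = 161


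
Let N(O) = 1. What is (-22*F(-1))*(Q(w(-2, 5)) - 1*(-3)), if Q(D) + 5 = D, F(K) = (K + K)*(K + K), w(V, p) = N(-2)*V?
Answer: 352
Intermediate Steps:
w(V, p) = V (w(V, p) = 1*V = V)
F(K) = 4*K² (F(K) = (2*K)*(2*K) = 4*K²)
Q(D) = -5 + D
(-22*F(-1))*(Q(w(-2, 5)) - 1*(-3)) = (-88*(-1)²)*((-5 - 2) - 1*(-3)) = (-88)*(-7 + 3) = -22*4*(-4) = -88*(-4) = 352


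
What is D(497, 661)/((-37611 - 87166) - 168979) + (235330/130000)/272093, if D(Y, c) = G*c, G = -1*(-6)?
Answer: -3505414483513/259769091751000 ≈ -0.013494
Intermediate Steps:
G = 6
D(Y, c) = 6*c
D(497, 661)/((-37611 - 87166) - 168979) + (235330/130000)/272093 = (6*661)/((-37611 - 87166) - 168979) + (235330/130000)/272093 = 3966/(-124777 - 168979) + (235330*(1/130000))*(1/272093) = 3966/(-293756) + (23533/13000)*(1/272093) = 3966*(-1/293756) + 23533/3537209000 = -1983/146878 + 23533/3537209000 = -3505414483513/259769091751000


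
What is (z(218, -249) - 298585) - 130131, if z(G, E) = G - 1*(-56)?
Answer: -428442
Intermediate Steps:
z(G, E) = 56 + G (z(G, E) = G + 56 = 56 + G)
(z(218, -249) - 298585) - 130131 = ((56 + 218) - 298585) - 130131 = (274 - 298585) - 130131 = -298311 - 130131 = -428442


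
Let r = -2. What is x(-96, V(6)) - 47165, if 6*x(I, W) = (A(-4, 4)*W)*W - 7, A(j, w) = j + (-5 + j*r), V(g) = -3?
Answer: -141503/3 ≈ -47168.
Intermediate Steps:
A(j, w) = -5 - j (A(j, w) = j + (-5 + j*(-2)) = j + (-5 - 2*j) = -5 - j)
x(I, W) = -7/6 - W²/6 (x(I, W) = (((-5 - 1*(-4))*W)*W - 7)/6 = (((-5 + 4)*W)*W - 7)/6 = ((-W)*W - 7)/6 = (-W² - 7)/6 = (-7 - W²)/6 = -7/6 - W²/6)
x(-96, V(6)) - 47165 = (-7/6 - ⅙*(-3)²) - 47165 = (-7/6 - ⅙*9) - 47165 = (-7/6 - 3/2) - 47165 = -8/3 - 47165 = -141503/3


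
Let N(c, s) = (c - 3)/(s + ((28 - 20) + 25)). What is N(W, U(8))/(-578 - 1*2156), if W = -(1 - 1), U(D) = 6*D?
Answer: 1/73818 ≈ 1.3547e-5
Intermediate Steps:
W = 0 (W = -1*0 = 0)
N(c, s) = (-3 + c)/(33 + s) (N(c, s) = (-3 + c)/(s + (8 + 25)) = (-3 + c)/(s + 33) = (-3 + c)/(33 + s))
N(W, U(8))/(-578 - 1*2156) = ((-3 + 0)/(33 + 6*8))/(-578 - 1*2156) = (-3/(33 + 48))/(-578 - 2156) = (-3/81)/(-2734) = ((1/81)*(-3))*(-1/2734) = -1/27*(-1/2734) = 1/73818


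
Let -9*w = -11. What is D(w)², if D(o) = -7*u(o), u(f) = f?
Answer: 5929/81 ≈ 73.198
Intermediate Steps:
w = 11/9 (w = -⅑*(-11) = 11/9 ≈ 1.2222)
D(o) = -7*o
D(w)² = (-7*11/9)² = (-77/9)² = 5929/81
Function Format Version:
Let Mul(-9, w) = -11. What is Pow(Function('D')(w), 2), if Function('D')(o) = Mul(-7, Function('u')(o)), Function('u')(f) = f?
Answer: Rational(5929, 81) ≈ 73.198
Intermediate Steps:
w = Rational(11, 9) (w = Mul(Rational(-1, 9), -11) = Rational(11, 9) ≈ 1.2222)
Function('D')(o) = Mul(-7, o)
Pow(Function('D')(w), 2) = Pow(Mul(-7, Rational(11, 9)), 2) = Pow(Rational(-77, 9), 2) = Rational(5929, 81)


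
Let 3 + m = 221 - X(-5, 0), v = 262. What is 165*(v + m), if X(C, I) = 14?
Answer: 76890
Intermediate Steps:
m = 204 (m = -3 + (221 - 1*14) = -3 + (221 - 14) = -3 + 207 = 204)
165*(v + m) = 165*(262 + 204) = 165*466 = 76890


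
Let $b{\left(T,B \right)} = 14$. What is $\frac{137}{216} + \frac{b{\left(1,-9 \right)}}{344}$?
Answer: $\frac{6269}{9288} \approx 0.67496$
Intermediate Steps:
$\frac{137}{216} + \frac{b{\left(1,-9 \right)}}{344} = \frac{137}{216} + \frac{14}{344} = 137 \cdot \frac{1}{216} + 14 \cdot \frac{1}{344} = \frac{137}{216} + \frac{7}{172} = \frac{6269}{9288}$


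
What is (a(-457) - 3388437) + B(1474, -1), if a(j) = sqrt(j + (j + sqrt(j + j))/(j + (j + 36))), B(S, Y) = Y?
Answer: -3388438 + sqrt(-351892742 - 878*I*sqrt(914))/878 ≈ -3.3884e+6 - 21.365*I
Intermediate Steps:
a(j) = sqrt(j + (j + sqrt(2)*sqrt(j))/(36 + 2*j)) (a(j) = sqrt(j + (j + sqrt(2*j))/(j + (36 + j))) = sqrt(j + (j + sqrt(2)*sqrt(j))/(36 + 2*j)))
(a(-457) - 3388437) + B(1474, -1) = (sqrt(2)*sqrt((-457 + sqrt(2)*sqrt(-457) + 2*(-457)*(18 - 457))/(18 - 457))/2 - 3388437) - 1 = (sqrt(2)*sqrt((-457 + sqrt(2)*(I*sqrt(457)) + 2*(-457)*(-439))/(-439))/2 - 3388437) - 1 = (sqrt(2)*sqrt(-(-457 + I*sqrt(914) + 401246)/439)/2 - 3388437) - 1 = (sqrt(2)*sqrt(-(400789 + I*sqrt(914))/439)/2 - 3388437) - 1 = (sqrt(2)*sqrt(-400789/439 - I*sqrt(914)/439)/2 - 3388437) - 1 = (-3388437 + sqrt(2)*sqrt(-400789/439 - I*sqrt(914)/439)/2) - 1 = -3388438 + sqrt(2)*sqrt(-400789/439 - I*sqrt(914)/439)/2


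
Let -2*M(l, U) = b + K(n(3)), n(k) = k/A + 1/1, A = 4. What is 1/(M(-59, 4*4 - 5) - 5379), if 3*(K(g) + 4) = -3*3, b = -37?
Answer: -1/5357 ≈ -0.00018667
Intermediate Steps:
n(k) = 1 + k/4 (n(k) = k/4 + 1/1 = k*(¼) + 1*1 = k/4 + 1 = 1 + k/4)
K(g) = -7 (K(g) = -4 + (-3*3)/3 = -4 + (⅓)*(-9) = -4 - 3 = -7)
M(l, U) = 22 (M(l, U) = -(-37 - 7)/2 = -½*(-44) = 22)
1/(M(-59, 4*4 - 5) - 5379) = 1/(22 - 5379) = 1/(-5357) = -1/5357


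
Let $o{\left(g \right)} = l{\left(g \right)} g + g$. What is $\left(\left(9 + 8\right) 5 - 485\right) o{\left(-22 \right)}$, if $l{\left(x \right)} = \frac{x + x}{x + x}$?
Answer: $17600$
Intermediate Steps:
$l{\left(x \right)} = 1$ ($l{\left(x \right)} = \frac{2 x}{2 x} = 2 x \frac{1}{2 x} = 1$)
$o{\left(g \right)} = 2 g$ ($o{\left(g \right)} = 1 g + g = g + g = 2 g$)
$\left(\left(9 + 8\right) 5 - 485\right) o{\left(-22 \right)} = \left(\left(9 + 8\right) 5 - 485\right) 2 \left(-22\right) = \left(17 \cdot 5 - 485\right) \left(-44\right) = \left(85 - 485\right) \left(-44\right) = \left(-400\right) \left(-44\right) = 17600$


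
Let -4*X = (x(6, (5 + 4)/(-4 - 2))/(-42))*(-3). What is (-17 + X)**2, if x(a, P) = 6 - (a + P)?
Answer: 3636649/12544 ≈ 289.91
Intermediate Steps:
x(a, P) = 6 - P - a (x(a, P) = 6 - (P + a) = 6 + (-P - a) = 6 - P - a)
X = -3/112 (X = -(6 - (5 + 4)/(-4 - 2) - 1*6)/(-42)*(-3)/4 = -(6 - 9/(-6) - 6)*(-1/42)*(-3)/4 = -(6 - 9*(-1)/6 - 6)*(-1/42)*(-3)/4 = -(6 - 1*(-3/2) - 6)*(-1/42)*(-3)/4 = -(6 + 3/2 - 6)*(-1/42)*(-3)/4 = -(3/2)*(-1/42)*(-3)/4 = -(-1)*(-3)/112 = -1/4*3/28 = -3/112 ≈ -0.026786)
(-17 + X)**2 = (-17 - 3/112)**2 = (-1907/112)**2 = 3636649/12544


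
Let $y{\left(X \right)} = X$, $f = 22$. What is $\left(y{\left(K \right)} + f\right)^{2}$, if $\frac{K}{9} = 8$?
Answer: $8836$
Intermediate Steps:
$K = 72$ ($K = 9 \cdot 8 = 72$)
$\left(y{\left(K \right)} + f\right)^{2} = \left(72 + 22\right)^{2} = 94^{2} = 8836$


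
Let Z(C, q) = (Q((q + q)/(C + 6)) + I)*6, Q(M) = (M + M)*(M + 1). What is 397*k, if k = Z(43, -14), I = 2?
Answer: 176268/49 ≈ 3597.3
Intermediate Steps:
Q(M) = 2*M*(1 + M) (Q(M) = (2*M)*(1 + M) = 2*M*(1 + M))
Z(C, q) = 12 + 24*q*(1 + 2*q/(6 + C))/(6 + C) (Z(C, q) = (2*((q + q)/(C + 6))*(1 + (q + q)/(C + 6)) + 2)*6 = (2*((2*q)/(6 + C))*(1 + (2*q)/(6 + C)) + 2)*6 = (2*(2*q/(6 + C))*(1 + 2*q/(6 + C)) + 2)*6 = (4*q*(1 + 2*q/(6 + C))/(6 + C) + 2)*6 = (2 + 4*q*(1 + 2*q/(6 + C))/(6 + C))*6 = 12 + 24*q*(1 + 2*q/(6 + C))/(6 + C))
k = 444/49 (k = 12*((6 + 43)² + 2*(-14)*(6 + 43 + 2*(-14)))/(6 + 43)² = 12*(49² + 2*(-14)*(6 + 43 - 28))/49² = 12*(1/2401)*(2401 + 2*(-14)*21) = 12*(1/2401)*(2401 - 588) = 12*(1/2401)*1813 = 444/49 ≈ 9.0612)
397*k = 397*(444/49) = 176268/49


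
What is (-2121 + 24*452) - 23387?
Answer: -14660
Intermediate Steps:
(-2121 + 24*452) - 23387 = (-2121 + 10848) - 23387 = 8727 - 23387 = -14660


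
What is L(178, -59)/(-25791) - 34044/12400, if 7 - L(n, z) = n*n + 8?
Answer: -121283701/79952100 ≈ -1.5170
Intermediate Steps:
L(n, z) = -1 - n² (L(n, z) = 7 - (n*n + 8) = 7 - (n² + 8) = 7 - (8 + n²) = 7 + (-8 - n²) = -1 - n²)
L(178, -59)/(-25791) - 34044/12400 = (-1 - 1*178²)/(-25791) - 34044/12400 = (-1 - 1*31684)*(-1/25791) - 34044*1/12400 = (-1 - 31684)*(-1/25791) - 8511/3100 = -31685*(-1/25791) - 8511/3100 = 31685/25791 - 8511/3100 = -121283701/79952100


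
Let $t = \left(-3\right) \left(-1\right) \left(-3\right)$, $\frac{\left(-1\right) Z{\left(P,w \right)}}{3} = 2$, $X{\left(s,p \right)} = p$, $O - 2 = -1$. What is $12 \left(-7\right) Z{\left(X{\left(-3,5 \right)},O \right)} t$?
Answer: $-4536$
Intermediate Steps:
$O = 1$ ($O = 2 - 1 = 1$)
$Z{\left(P,w \right)} = -6$ ($Z{\left(P,w \right)} = \left(-3\right) 2 = -6$)
$t = -9$ ($t = 3 \left(-3\right) = -9$)
$12 \left(-7\right) Z{\left(X{\left(-3,5 \right)},O \right)} t = 12 \left(-7\right) \left(-6\right) \left(-9\right) = \left(-84\right) \left(-6\right) \left(-9\right) = 504 \left(-9\right) = -4536$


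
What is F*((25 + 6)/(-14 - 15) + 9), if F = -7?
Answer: -1610/29 ≈ -55.517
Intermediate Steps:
F*((25 + 6)/(-14 - 15) + 9) = -7*((25 + 6)/(-14 - 15) + 9) = -7*(31/(-29) + 9) = -7*(31*(-1/29) + 9) = -7*(-31/29 + 9) = -7*230/29 = -1610/29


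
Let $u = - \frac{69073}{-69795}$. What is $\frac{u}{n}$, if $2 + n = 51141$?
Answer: $\frac{69073}{3569246505} \approx 1.9352 \cdot 10^{-5}$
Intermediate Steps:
$u = \frac{69073}{69795}$ ($u = \left(-69073\right) \left(- \frac{1}{69795}\right) = \frac{69073}{69795} \approx 0.98966$)
$n = 51139$ ($n = -2 + 51141 = 51139$)
$\frac{u}{n} = \frac{69073}{69795 \cdot 51139} = \frac{69073}{69795} \cdot \frac{1}{51139} = \frac{69073}{3569246505}$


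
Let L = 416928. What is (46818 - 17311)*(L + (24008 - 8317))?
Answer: 12765288833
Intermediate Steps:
(46818 - 17311)*(L + (24008 - 8317)) = (46818 - 17311)*(416928 + (24008 - 8317)) = 29507*(416928 + 15691) = 29507*432619 = 12765288833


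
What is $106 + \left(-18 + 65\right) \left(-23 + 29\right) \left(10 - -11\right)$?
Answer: $6028$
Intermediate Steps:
$106 + \left(-18 + 65\right) \left(-23 + 29\right) \left(10 - -11\right) = 106 + 47 \cdot 6 \left(10 + 11\right) = 106 + 282 \cdot 21 = 106 + 5922 = 6028$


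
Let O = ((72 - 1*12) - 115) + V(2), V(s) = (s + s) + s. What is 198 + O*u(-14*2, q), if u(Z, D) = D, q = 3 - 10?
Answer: 541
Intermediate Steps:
q = -7
V(s) = 3*s (V(s) = 2*s + s = 3*s)
O = -49 (O = ((72 - 1*12) - 115) + 3*2 = ((72 - 12) - 115) + 6 = (60 - 115) + 6 = -55 + 6 = -49)
198 + O*u(-14*2, q) = 198 - 49*(-7) = 198 + 343 = 541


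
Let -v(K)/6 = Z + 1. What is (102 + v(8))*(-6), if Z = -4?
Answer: -720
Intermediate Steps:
v(K) = 18 (v(K) = -6*(-4 + 1) = -6*(-3) = 18)
(102 + v(8))*(-6) = (102 + 18)*(-6) = 120*(-6) = -720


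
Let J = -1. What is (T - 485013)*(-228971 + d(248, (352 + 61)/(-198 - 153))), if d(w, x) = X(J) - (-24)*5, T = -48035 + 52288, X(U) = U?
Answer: 110022887520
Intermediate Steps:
T = 4253
d(w, x) = 119 (d(w, x) = -1 - (-24)*5 = -1 - 1*(-120) = -1 + 120 = 119)
(T - 485013)*(-228971 + d(248, (352 + 61)/(-198 - 153))) = (4253 - 485013)*(-228971 + 119) = -480760*(-228852) = 110022887520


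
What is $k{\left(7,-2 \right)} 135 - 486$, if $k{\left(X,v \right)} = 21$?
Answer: $2349$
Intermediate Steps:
$k{\left(7,-2 \right)} 135 - 486 = 21 \cdot 135 - 486 = 2835 - 486 = 2349$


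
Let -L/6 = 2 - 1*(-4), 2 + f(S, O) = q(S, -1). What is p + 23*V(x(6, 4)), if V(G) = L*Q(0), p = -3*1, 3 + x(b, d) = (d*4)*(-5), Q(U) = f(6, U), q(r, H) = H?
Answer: 2481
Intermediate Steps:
f(S, O) = -3 (f(S, O) = -2 - 1 = -3)
Q(U) = -3
x(b, d) = -3 - 20*d (x(b, d) = -3 + (d*4)*(-5) = -3 + (4*d)*(-5) = -3 - 20*d)
L = -36 (L = -6*(2 - 1*(-4)) = -6*(2 + 4) = -6*6 = -36)
p = -3
V(G) = 108 (V(G) = -36*(-3) = 108)
p + 23*V(x(6, 4)) = -3 + 23*108 = -3 + 2484 = 2481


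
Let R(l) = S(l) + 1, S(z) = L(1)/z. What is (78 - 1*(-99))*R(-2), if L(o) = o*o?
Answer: 177/2 ≈ 88.500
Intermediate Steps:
L(o) = o²
S(z) = 1/z (S(z) = 1²/z = 1/z)
R(l) = 1 + 1/l (R(l) = 1/l + 1 = 1 + 1/l)
(78 - 1*(-99))*R(-2) = (78 - 1*(-99))*((1 - 2)/(-2)) = (78 + 99)*(-½*(-1)) = 177*(½) = 177/2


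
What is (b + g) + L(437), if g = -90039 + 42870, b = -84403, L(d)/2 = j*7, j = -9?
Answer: -131698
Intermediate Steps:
L(d) = -126 (L(d) = 2*(-9*7) = 2*(-63) = -126)
g = -47169
(b + g) + L(437) = (-84403 - 47169) - 126 = -131572 - 126 = -131698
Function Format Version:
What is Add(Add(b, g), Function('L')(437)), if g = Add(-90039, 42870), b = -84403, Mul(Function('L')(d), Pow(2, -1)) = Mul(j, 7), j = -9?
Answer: -131698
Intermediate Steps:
Function('L')(d) = -126 (Function('L')(d) = Mul(2, Mul(-9, 7)) = Mul(2, -63) = -126)
g = -47169
Add(Add(b, g), Function('L')(437)) = Add(Add(-84403, -47169), -126) = Add(-131572, -126) = -131698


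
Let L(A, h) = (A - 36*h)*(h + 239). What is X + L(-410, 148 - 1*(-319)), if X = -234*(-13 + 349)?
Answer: -12237356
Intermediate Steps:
L(A, h) = (239 + h)*(A - 36*h) (L(A, h) = (A - 36*h)*(239 + h) = (239 + h)*(A - 36*h))
X = -78624 (X = -234*336 = -78624)
X + L(-410, 148 - 1*(-319)) = -78624 + (-8604*(148 - 1*(-319)) - 36*(148 - 1*(-319))² + 239*(-410) - 410*(148 - 1*(-319))) = -78624 + (-8604*(148 + 319) - 36*(148 + 319)² - 97990 - 410*(148 + 319)) = -78624 + (-8604*467 - 36*467² - 97990 - 410*467) = -78624 + (-4018068 - 36*218089 - 97990 - 191470) = -78624 + (-4018068 - 7851204 - 97990 - 191470) = -78624 - 12158732 = -12237356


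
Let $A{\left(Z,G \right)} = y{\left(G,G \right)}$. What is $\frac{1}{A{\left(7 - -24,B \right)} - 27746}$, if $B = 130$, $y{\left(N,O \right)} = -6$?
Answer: $- \frac{1}{27752} \approx -3.6033 \cdot 10^{-5}$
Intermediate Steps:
$A{\left(Z,G \right)} = -6$
$\frac{1}{A{\left(7 - -24,B \right)} - 27746} = \frac{1}{-6 - 27746} = \frac{1}{-27752} = - \frac{1}{27752}$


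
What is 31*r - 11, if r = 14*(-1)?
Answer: -445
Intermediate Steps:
r = -14
31*r - 11 = 31*(-14) - 11 = -434 - 11 = -445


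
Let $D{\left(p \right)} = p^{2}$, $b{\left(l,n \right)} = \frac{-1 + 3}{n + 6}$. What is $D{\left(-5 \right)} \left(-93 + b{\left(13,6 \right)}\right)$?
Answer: $- \frac{13925}{6} \approx -2320.8$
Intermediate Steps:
$b{\left(l,n \right)} = \frac{2}{6 + n}$
$D{\left(-5 \right)} \left(-93 + b{\left(13,6 \right)}\right) = \left(-5\right)^{2} \left(-93 + \frac{2}{6 + 6}\right) = 25 \left(-93 + \frac{2}{12}\right) = 25 \left(-93 + 2 \cdot \frac{1}{12}\right) = 25 \left(-93 + \frac{1}{6}\right) = 25 \left(- \frac{557}{6}\right) = - \frac{13925}{6}$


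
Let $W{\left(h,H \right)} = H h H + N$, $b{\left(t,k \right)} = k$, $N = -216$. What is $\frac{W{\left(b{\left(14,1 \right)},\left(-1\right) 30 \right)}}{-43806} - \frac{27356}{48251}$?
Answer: $- \frac{29318110}{50325793} \approx -0.58257$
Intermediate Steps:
$W{\left(h,H \right)} = -216 + h H^{2}$ ($W{\left(h,H \right)} = H h H - 216 = h H^{2} - 216 = -216 + h H^{2}$)
$\frac{W{\left(b{\left(14,1 \right)},\left(-1\right) 30 \right)}}{-43806} - \frac{27356}{48251} = \frac{-216 + 1 \left(\left(-1\right) 30\right)^{2}}{-43806} - \frac{27356}{48251} = \left(-216 + 1 \left(-30\right)^{2}\right) \left(- \frac{1}{43806}\right) - \frac{3908}{6893} = \left(-216 + 1 \cdot 900\right) \left(- \frac{1}{43806}\right) - \frac{3908}{6893} = \left(-216 + 900\right) \left(- \frac{1}{43806}\right) - \frac{3908}{6893} = 684 \left(- \frac{1}{43806}\right) - \frac{3908}{6893} = - \frac{114}{7301} - \frac{3908}{6893} = - \frac{29318110}{50325793}$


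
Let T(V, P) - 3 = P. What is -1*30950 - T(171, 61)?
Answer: -31014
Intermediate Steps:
T(V, P) = 3 + P
-1*30950 - T(171, 61) = -1*30950 - (3 + 61) = -30950 - 1*64 = -30950 - 64 = -31014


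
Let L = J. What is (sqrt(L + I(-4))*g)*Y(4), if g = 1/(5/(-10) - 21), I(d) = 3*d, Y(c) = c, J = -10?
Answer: -8*I*sqrt(22)/43 ≈ -0.87264*I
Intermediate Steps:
g = -2/43 (g = 1/(5*(-1/10) - 21) = 1/(-1/2 - 21) = 1/(-43/2) = -2/43 ≈ -0.046512)
L = -10
(sqrt(L + I(-4))*g)*Y(4) = (sqrt(-10 + 3*(-4))*(-2/43))*4 = (sqrt(-10 - 12)*(-2/43))*4 = (sqrt(-22)*(-2/43))*4 = ((I*sqrt(22))*(-2/43))*4 = -2*I*sqrt(22)/43*4 = -8*I*sqrt(22)/43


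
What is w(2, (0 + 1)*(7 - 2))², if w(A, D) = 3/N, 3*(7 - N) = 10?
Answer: 81/121 ≈ 0.66942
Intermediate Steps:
N = 11/3 (N = 7 - ⅓*10 = 7 - 10/3 = 11/3 ≈ 3.6667)
w(A, D) = 9/11 (w(A, D) = 3/(11/3) = 3*(3/11) = 9/11)
w(2, (0 + 1)*(7 - 2))² = (9/11)² = 81/121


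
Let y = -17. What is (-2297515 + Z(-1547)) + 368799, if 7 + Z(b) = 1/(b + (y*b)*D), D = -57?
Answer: -2894222446571/1500590 ≈ -1.9287e+6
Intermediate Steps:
Z(b) = -7 + 1/(970*b) (Z(b) = -7 + 1/(b - 17*b*(-57)) = -7 + 1/(b + 969*b) = -7 + 1/(970*b))
(-2297515 + Z(-1547)) + 368799 = (-2297515 + (-7 + (1/970)/(-1547))) + 368799 = (-2297515 + (-7 + (1/970)*(-1/1547))) + 368799 = (-2297515 + (-7 - 1/1500590)) + 368799 = (-2297515 - 10504131/1500590) + 368799 = -3447638537981/1500590 + 368799 = -2894222446571/1500590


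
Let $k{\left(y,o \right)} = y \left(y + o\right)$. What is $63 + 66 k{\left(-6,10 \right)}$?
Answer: $-1521$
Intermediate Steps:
$k{\left(y,o \right)} = y \left(o + y\right)$
$63 + 66 k{\left(-6,10 \right)} = 63 + 66 \left(- 6 \left(10 - 6\right)\right) = 63 + 66 \left(\left(-6\right) 4\right) = 63 + 66 \left(-24\right) = 63 - 1584 = -1521$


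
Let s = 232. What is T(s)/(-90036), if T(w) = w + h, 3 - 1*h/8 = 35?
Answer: 2/7503 ≈ 0.00026656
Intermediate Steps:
h = -256 (h = 24 - 8*35 = 24 - 280 = -256)
T(w) = -256 + w (T(w) = w - 256 = -256 + w)
T(s)/(-90036) = (-256 + 232)/(-90036) = -24*(-1/90036) = 2/7503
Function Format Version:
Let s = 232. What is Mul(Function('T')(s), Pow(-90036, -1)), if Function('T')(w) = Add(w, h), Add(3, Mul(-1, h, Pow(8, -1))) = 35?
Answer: Rational(2, 7503) ≈ 0.00026656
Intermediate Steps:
h = -256 (h = Add(24, Mul(-8, 35)) = Add(24, -280) = -256)
Function('T')(w) = Add(-256, w) (Function('T')(w) = Add(w, -256) = Add(-256, w))
Mul(Function('T')(s), Pow(-90036, -1)) = Mul(Add(-256, 232), Pow(-90036, -1)) = Mul(-24, Rational(-1, 90036)) = Rational(2, 7503)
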